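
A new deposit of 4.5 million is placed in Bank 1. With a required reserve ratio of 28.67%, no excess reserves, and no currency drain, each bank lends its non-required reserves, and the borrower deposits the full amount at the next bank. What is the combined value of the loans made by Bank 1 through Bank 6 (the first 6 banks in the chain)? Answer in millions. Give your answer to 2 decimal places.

9.72 million

Bank i lends (1 − rr)^i of the original deposit: Bank 1 lends 4.5·0.7133 ≈ 3.2099, Bank 2 lends 4.5·0.7133² ≈ 2.2896, and so on.
Summing a geometric series: total = 4.5·[0.7133·(1 − 0.7133^6) / (1 − 0.7133)] ≈ 9.7212 million.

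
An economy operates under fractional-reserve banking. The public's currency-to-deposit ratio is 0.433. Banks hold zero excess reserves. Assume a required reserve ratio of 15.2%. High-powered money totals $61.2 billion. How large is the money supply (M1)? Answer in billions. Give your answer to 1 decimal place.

The money multiplier is m = (1 + c) / (rr + c) = (1 + 0.433) / (0.152 + 0.433) ≈ 2.4496.
So M = m × MB = 2.4496 × 61.2 ≈ 149.9155 billion.

$149.9 billion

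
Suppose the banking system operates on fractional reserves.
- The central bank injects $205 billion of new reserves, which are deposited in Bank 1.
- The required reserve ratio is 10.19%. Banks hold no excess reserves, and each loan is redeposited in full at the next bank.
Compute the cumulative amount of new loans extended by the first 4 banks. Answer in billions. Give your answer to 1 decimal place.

$631.3 billion

Bank i lends (1 − rr)^i of the original deposit: Bank 1 lends 205·0.8981 = 184.1105, Bank 2 lends 205·0.8981² ≈ 165.3496, and so on.
Summing a geometric series: total = 205·[0.8981·(1 − 0.8981^4) / (1 − 0.8981)] ≈ 631.3290 billion.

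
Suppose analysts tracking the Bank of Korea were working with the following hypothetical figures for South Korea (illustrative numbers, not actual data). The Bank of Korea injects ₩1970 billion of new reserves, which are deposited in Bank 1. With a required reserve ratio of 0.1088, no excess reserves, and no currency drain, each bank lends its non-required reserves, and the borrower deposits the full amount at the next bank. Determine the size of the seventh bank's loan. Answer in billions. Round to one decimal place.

₩879.6 billion

Each bank lends a fraction (1 − rr) = 0.8912 of the deposit it receives, so Bank 7 receives 1970·0.8912^6 and lends 1970·0.8912^7 ≈ 879.6147 billion.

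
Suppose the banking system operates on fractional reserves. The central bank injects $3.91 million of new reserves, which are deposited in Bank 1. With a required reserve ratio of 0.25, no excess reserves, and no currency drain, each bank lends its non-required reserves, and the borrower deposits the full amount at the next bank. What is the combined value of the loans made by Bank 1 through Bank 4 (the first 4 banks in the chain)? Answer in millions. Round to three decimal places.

$8.019 million

Bank i lends (1 − rr)^i of the original deposit: Bank 1 lends 3.91·0.7500 = 2.9325, Bank 2 lends 3.91·0.7500² ≈ 2.1994, and so on.
Summing a geometric series: total = 3.91·[0.7500·(1 − 0.7500^4) / (1 − 0.7500)] ≈ 8.0186 million.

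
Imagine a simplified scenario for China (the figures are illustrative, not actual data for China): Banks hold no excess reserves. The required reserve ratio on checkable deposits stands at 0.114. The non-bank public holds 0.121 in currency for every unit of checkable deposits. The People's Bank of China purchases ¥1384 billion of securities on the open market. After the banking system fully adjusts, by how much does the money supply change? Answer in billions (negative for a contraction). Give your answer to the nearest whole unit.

¥6602 billion

The money multiplier is m = (1 + c) / (rr + c) = (1 + 0.121) / (0.114 + 0.121) ≈ 4.77021.
The purchase adds 1384 billion of base, so ΔM = m × ΔMB = 4.77021 × (+1384) ≈ 6601.9706 billion.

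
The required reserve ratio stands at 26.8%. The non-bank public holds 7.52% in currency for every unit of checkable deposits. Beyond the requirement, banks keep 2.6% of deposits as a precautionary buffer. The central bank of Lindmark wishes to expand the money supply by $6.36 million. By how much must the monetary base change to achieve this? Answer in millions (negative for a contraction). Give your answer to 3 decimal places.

The money multiplier is m = (1 + c) / (rr + e + c) = (1 + 0.0752) / (0.268 + 0.026 + 0.0752) ≈ 2.91224.
ΔMB = ΔM / m = (+6.36) / 2.91224 ≈ 2.1839 million.

$2.184 million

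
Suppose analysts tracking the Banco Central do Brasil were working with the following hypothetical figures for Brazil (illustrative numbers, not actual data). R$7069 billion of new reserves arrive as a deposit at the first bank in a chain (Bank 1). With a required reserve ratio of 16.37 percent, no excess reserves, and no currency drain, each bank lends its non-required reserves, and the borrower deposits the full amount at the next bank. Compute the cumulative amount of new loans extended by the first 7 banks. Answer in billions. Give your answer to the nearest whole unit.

Bank i lends (1 − rr)^i of the original deposit: Bank 1 lends 7069·0.8363 = 5911.8047, Bank 2 lends 7069·0.8363² ≈ 4944.0423, and so on.
Summing a geometric series: total = 7069·[0.8363·(1 − 0.8363^7) / (1 − 0.8363)] ≈ 25781.1354 billion.

R$25781 billion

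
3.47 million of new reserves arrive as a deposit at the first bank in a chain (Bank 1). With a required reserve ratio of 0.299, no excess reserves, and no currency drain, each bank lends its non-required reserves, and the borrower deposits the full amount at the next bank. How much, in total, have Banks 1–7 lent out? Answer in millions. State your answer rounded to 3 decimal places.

7.459 million

Bank i lends (1 − rr)^i of the original deposit: Bank 1 lends 3.47·0.7010 ≈ 2.4325, Bank 2 lends 3.47·0.7010² ≈ 1.7052, and so on.
Summing a geometric series: total = 3.47·[0.7010·(1 − 0.7010^7) / (1 − 0.7010)] ≈ 7.4586 million.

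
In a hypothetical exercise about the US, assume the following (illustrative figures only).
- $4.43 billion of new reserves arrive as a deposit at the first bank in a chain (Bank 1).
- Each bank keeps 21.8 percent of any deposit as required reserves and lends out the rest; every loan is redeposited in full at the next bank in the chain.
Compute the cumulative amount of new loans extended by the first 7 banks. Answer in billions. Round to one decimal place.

Bank i lends (1 − rr)^i of the original deposit: Bank 1 lends 4.43·0.7820 ≈ 3.4643, Bank 2 lends 4.43·0.7820² ≈ 2.7091, and so on.
Summing a geometric series: total = 4.43·[0.7820·(1 − 0.7820^7) / (1 − 0.7820)] ≈ 13.0493 billion.

$13.0 billion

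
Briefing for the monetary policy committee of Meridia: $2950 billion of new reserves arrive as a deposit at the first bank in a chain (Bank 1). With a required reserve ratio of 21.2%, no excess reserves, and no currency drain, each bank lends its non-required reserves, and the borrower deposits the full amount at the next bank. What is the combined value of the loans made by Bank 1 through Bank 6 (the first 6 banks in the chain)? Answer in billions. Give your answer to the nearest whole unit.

$8340 billion

Bank i lends (1 − rr)^i of the original deposit: Bank 1 lends 2950·0.7880 = 2324.6000, Bank 2 lends 2950·0.7880² = 1831.7848, and so on.
Summing a geometric series: total = 2950·[0.7880·(1 − 0.7880^6) / (1 − 0.7880)] ≈ 8339.8503 billion.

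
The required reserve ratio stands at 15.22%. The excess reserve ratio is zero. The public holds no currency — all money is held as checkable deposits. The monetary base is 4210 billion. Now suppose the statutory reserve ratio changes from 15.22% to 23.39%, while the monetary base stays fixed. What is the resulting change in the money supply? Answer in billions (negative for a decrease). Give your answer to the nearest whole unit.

Initially m₁ = 1 / (0.1522) ≈ 6.57030, so M₁ = 6.57030 × 4210 = 27660.963 billion.
After the change m₂ = 1 / (0.2339) ≈ 4.27533, so M₂ = 4.27533 × 4210 = 17999.1393 billion.
ΔM = M₂ − M₁ = 17999.1393 − 27660.963 = -9661.8237 billion.

-9662 billion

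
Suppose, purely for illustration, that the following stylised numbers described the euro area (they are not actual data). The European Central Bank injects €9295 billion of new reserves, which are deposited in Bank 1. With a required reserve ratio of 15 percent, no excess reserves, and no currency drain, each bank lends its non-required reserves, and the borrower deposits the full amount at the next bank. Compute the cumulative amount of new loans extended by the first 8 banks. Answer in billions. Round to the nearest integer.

Bank i lends (1 − rr)^i of the original deposit: Bank 1 lends 9295·0.8500 = 7900.7500, Bank 2 lends 9295·0.8500² = 6715.6375, and so on.
Summing a geometric series: total = 9295·[0.8500·(1 − 0.8500^8) / (1 − 0.8500)] ≈ 38319.1366 billion.

€38319 billion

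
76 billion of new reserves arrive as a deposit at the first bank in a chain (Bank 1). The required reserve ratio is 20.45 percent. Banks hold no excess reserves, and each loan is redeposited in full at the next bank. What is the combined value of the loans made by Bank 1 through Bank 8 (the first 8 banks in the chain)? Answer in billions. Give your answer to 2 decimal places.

Bank i lends (1 − rr)^i of the original deposit: Bank 1 lends 76·0.7955 = 60.4580, Bank 2 lends 76·0.7955² ≈ 48.0943, and so on.
Summing a geometric series: total = 76·[0.7955·(1 − 0.7955^8) / (1 − 0.7955)] ≈ 248.2268 billion.

248.23 billion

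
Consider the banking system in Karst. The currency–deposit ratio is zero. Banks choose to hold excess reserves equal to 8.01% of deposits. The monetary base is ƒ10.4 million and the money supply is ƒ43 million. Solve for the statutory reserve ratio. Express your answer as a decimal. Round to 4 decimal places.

0.1618

Using m = M/MB = 43/10.4 ≈ 4.134615. Since m = (1 + c)/(c + rr + e), the denominator satisfies c + rr + e = (1 + c)/m = (1 + 0) / 4.134615 ≈ 0.241860.
With c = 0 and e = 0.0801, the statutory reserve ratio is 0.241860 − 0 − 0.0801 = 0.16176.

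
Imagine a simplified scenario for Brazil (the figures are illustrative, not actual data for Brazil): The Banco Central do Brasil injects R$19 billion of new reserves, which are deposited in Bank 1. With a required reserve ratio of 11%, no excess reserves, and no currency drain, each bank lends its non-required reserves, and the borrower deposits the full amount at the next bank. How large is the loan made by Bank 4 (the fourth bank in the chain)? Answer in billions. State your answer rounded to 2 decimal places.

Each bank lends a fraction (1 − rr) = 0.8900 of the deposit it receives, so Bank 4 receives 19·0.8900^3 and lends 19·0.8900^4 ≈ 11.9210 billion.

R$11.92 billion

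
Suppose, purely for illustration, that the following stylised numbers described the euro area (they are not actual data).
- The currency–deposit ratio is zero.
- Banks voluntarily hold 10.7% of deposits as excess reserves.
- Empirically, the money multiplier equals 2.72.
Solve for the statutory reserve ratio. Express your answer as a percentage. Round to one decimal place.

Using m = 2.72. Since m = (1 + c)/(c + rr + e), the denominator satisfies c + rr + e = (1 + c)/m = (1 + 0) / 2.72 ≈ 0.367647.
With c = 0 and e = 0.107, the statutory reserve ratio is 0.367647 − 0 − 0.107 = 0.260647.

26.1%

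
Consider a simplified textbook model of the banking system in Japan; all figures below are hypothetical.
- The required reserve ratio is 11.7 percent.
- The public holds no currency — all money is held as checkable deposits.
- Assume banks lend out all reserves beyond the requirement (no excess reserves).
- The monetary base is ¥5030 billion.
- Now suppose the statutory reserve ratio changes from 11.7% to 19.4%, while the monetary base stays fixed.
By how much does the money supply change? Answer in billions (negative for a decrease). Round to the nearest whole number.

-17064 billion

Initially m₁ = 1 / (0.117) ≈ 8.54701, so M₁ = 8.54701 × 5030 = 42991.4603 billion.
After the change m₂ = 1 / (0.194) ≈ 5.15464, so M₂ = 5.15464 × 5030 = 25927.8392 billion.
ΔM = M₂ − M₁ = 25927.8392 − 42991.4603 = -17063.6211 billion.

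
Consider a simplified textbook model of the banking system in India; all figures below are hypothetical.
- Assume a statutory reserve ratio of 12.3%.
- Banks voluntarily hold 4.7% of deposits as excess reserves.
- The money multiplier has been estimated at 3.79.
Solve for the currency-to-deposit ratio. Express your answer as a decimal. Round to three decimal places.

Using m = 3.79. From m = (1 + c)/(c + rr + e), rearranging gives 1 + c = m·(c + rr + e), so c·(1 − m) = m·(rr + e) − 1.
Hence c = [m·(rr + e) − 1]/(1 − m) = [3.79 × (0.123 + 0.047) − 1] / (1 − 3.79) ≈ 0.127491.

0.127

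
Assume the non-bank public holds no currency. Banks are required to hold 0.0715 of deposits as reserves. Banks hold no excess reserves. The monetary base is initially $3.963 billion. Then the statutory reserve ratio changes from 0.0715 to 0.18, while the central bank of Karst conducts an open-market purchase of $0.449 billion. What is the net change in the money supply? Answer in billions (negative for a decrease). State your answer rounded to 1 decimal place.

-30.9 billion

Before: m₁ = 1 / (0.0715) ≈ 13.9860, MB₁ = 3.963, so M₁ = 13.9860 × 3.963 ≈ 55.4265 billion.
After: m₂ = 1 / (0.18) ≈ 5.5556, MB₂ = 3.963 + 0.449 = 4.412, so M₂ = 5.5556 × 4.412 ≈ 24.5113 billion.
ΔM = M₂ − M₁ = 24.5113 − 55.4265 = -30.9152 billion.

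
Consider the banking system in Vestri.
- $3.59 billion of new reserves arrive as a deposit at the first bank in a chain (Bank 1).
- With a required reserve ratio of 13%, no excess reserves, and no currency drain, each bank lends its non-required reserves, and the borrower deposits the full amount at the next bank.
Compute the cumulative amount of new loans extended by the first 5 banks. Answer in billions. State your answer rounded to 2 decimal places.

Bank i lends (1 − rr)^i of the original deposit: Bank 1 lends 3.59·0.8700 = 3.1233, Bank 2 lends 3.59·0.8700² ≈ 2.7173, and so on.
Summing a geometric series: total = 3.59·[0.8700·(1 − 0.8700^5) / (1 − 0.8700)] ≈ 12.0506 billion.

$12.05 billion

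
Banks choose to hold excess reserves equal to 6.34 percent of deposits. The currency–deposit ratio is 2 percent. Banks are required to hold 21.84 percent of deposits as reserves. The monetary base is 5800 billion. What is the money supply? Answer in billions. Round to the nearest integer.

The money multiplier is m = (1 + c) / (rr + e + c) = (1 + 0.02) / (0.2184 + 0.0634 + 0.02) ≈ 3.37972.
So M = m × MB = 3.37972 × 5800 = 19602.376 billion.

19602 billion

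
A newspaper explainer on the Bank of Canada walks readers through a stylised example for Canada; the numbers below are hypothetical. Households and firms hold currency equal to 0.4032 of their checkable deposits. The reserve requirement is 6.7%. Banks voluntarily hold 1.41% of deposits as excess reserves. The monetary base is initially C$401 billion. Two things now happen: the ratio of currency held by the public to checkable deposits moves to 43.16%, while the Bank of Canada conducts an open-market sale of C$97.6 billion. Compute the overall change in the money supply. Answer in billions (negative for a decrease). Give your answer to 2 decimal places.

Before: m₁ = (1 + 0.4032) / (0.067 + 0.0141 + 0.4032) ≈ 2.897378, MB₁ = 401, so M₁ = 2.897378 × 401 ≈ 1161.8486 billion.
After: m₂ = (1 + 0.4316) / (0.067 + 0.0141 + 0.4316) ≈ 2.792276, MB₂ = 401 − 97.6 = 303.4, so M₂ = 2.792276 × 303.4 ≈ 847.1765 billion.
ΔM = M₂ − M₁ = 847.1765 − 1161.8486 = -314.6721 billion.

-314.67 billion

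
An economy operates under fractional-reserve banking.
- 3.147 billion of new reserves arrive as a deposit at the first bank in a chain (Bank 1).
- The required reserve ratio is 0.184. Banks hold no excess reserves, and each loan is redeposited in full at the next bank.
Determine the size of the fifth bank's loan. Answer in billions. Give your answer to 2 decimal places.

Each bank lends a fraction (1 − rr) = 0.8160 of the deposit it receives, so Bank 5 receives 3.147·0.8160^4 and lends 3.147·0.8160^5 ≈ 1.1385 billion.

1.14 billion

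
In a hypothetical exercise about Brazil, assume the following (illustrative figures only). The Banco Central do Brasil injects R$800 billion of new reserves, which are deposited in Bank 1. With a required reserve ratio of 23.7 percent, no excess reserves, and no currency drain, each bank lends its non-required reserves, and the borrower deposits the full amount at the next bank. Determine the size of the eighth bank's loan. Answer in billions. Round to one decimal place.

R$91.9 billion

Each bank lends a fraction (1 − rr) = 0.7630 of the deposit it receives, so Bank 8 receives 800·0.7630^7 and lends 800·0.7630^8 ≈ 91.8938 billion.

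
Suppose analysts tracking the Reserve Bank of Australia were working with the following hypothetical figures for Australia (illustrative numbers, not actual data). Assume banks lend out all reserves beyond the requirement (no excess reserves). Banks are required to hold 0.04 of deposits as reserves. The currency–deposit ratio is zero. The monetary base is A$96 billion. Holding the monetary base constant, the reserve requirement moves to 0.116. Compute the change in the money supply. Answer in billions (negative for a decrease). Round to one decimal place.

-1572.4 billion

Initially m₁ = 1 / (0.04) = 25, so M₁ = 25 × 96 = 2400 billion.
After the change m₂ = 1 / (0.116) ≈ 8.6207, so M₂ = 8.6207 × 96 = 827.5872 billion.
ΔM = M₂ − M₁ = 827.5872 − 2400 = -1572.4128 billion.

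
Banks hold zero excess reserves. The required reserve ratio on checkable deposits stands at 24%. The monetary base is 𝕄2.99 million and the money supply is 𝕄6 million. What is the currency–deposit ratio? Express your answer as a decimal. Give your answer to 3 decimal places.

0.515

Using m = M/MB = 6/2.99 ≈ 2.006689. From m = (1 + c)/(c + rr + e), rearranging gives 1 + c = m·(c + rr + e), so c·(1 − m) = m·(rr + e) − 1.
Hence c = [m·(rr + e) − 1]/(1 − m) = [2.006689 × (0.24 + 0) − 1] / (1 − 2.006689) ≈ 0.514950.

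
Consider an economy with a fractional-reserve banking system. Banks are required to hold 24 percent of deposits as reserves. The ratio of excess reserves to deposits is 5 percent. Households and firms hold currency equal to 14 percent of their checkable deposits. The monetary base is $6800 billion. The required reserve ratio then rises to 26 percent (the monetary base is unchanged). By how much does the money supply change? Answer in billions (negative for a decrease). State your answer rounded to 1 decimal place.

Initially m₁ = (1 + 0.14) / (0.24 + 0.05 + 0.14) ≈ 2.651163, so M₁ = 2.651163 × 6800 = 18027.9084 billion.
After the change m₂ = (1 + 0.14) / (0.26 + 0.05 + 0.14) ≈ 2.533333, so M₂ = 2.533333 × 6800 = 17226.6644 billion.
ΔM = M₂ − M₁ = 17226.6644 − 18027.9084 = -801.244 billion.

-801.2 billion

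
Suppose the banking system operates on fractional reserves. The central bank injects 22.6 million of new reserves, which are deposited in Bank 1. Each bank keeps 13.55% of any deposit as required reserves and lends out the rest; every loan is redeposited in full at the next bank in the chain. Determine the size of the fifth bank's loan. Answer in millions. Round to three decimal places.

Each bank lends a fraction (1 − rr) = 0.8645 of the deposit it receives, so Bank 5 receives 22.6·0.8645^4 and lends 22.6·0.8645^5 ≈ 10.9127 million.

10.913 million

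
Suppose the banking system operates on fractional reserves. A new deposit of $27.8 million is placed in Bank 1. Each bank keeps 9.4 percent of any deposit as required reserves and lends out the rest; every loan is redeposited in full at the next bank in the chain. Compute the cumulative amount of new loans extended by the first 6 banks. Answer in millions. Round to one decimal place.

Bank i lends (1 − rr)^i of the original deposit: Bank 1 lends 27.8·0.9060 = 25.1868, Bank 2 lends 27.8·0.9060² ≈ 22.8192, and so on.
Summing a geometric series: total = 27.8·[0.9060·(1 − 0.9060^6) / (1 − 0.9060)] ≈ 119.7562 million.

$119.8 million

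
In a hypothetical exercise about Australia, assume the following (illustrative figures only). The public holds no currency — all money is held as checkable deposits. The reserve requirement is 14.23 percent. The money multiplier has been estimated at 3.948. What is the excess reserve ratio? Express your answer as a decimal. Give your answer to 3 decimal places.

Using m = 3.948. Since m = (1 + c)/(c + rr + e), the denominator satisfies c + rr + e = (1 + c)/m = (1 + 0) / 3.948 ≈ 0.253293.
With c = 0 and rr = 0.1423, the excess reserve ratio is 0.253293 − 0 − 0.1423 = 0.110993.

0.111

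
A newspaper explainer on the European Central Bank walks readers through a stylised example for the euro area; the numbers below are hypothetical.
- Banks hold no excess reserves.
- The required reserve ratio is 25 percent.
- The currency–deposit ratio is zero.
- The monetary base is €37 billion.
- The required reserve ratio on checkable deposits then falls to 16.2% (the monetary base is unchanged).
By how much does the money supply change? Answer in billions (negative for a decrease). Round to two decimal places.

Initially m₁ = 1 / (0.25) = 4, so M₁ = 4 × 37 = 148 billion.
After the change m₂ = 1 / (0.162) ≈ 6.17284, so M₂ = 6.17284 × 37 ≈ 228.3951 billion.
ΔM = M₂ − M₁ = 228.3951 − 148 = 80.3951 billion.

€80.40 billion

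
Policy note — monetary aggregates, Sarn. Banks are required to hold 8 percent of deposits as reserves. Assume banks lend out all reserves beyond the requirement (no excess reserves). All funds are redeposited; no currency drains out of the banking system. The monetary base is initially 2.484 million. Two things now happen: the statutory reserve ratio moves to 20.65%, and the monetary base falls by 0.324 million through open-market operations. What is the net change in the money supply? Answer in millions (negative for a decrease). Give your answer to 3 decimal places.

Before: m₁ = 1 / (0.08) = 12.5, MB₁ = 2.484, so M₁ = 12.5 × 2.484 = 31.05 million.
After: m₂ = 1 / (0.2065) ≈ 4.84262, MB₂ = 2.484 − 0.324 = 2.16, so M₂ = 4.84262 × 2.16 ≈ 10.4601 million.
ΔM = M₂ − M₁ = 10.4601 − 31.05 = -20.5899 million.

-20.590 million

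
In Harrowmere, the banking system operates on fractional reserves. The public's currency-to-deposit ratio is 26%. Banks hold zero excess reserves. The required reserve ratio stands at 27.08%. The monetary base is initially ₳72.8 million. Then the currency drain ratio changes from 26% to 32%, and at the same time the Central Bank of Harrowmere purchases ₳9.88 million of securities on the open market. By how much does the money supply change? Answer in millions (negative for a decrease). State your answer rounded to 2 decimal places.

₳11.92 million

Before: m₁ = (1 + 0.26) / (0.2708 + 0.26) ≈ 2.37378, MB₁ = 72.8, so M₁ = 2.37378 × 72.8 ≈ 172.8112 million.
After: m₂ = (1 + 0.32) / (0.2708 + 0.32) ≈ 2.23426, MB₂ = 72.8 + 9.88 = 82.68, so M₂ = 2.23426 × 82.68 ≈ 184.7286 million.
ΔM = M₂ − M₁ = 184.7286 − 172.8112 = 11.9174 million.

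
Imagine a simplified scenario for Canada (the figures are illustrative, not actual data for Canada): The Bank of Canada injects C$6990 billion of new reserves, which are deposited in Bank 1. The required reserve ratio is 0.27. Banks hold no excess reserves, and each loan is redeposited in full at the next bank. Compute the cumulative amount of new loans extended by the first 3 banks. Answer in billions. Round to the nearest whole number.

Bank i lends (1 − rr)^i of the original deposit: Bank 1 lends 6990·0.7300 = 5102.7000, Bank 2 lends 6990·0.7300² = 3724.9710, and so on.
Summing a geometric series: total = 6990·[0.7300·(1 − 0.7300^3) / (1 − 0.7300)] ≈ 11546.8998 billion.

C$11547 billion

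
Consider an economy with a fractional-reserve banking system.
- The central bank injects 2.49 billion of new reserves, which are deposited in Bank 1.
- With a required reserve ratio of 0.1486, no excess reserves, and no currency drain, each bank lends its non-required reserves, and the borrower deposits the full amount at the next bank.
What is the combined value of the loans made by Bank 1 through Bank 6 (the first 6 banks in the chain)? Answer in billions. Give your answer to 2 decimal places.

Bank i lends (1 − rr)^i of the original deposit: Bank 1 lends 2.49·0.8514 ≈ 2.1200, Bank 2 lends 2.49·0.8514² ≈ 1.8050, and so on.
Summing a geometric series: total = 2.49·[0.8514·(1 − 0.8514^6) / (1 − 0.8514)] ≈ 8.8324 billion.

8.83 billion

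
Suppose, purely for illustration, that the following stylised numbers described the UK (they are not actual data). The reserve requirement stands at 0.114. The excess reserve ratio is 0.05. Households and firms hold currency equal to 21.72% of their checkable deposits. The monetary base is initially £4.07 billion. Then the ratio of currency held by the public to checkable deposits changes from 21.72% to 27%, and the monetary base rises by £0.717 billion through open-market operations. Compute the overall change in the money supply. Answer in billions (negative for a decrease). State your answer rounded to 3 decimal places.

Before: m₁ = (1 + 0.2172) / (0.114 + 0.05 + 0.2172) ≈ 3.19307, MB₁ = 4.07, so M₁ = 3.19307 × 4.07 ≈ 12.9958 billion.
After: m₂ = (1 + 0.27) / (0.114 + 0.05 + 0.27) ≈ 2.92627, MB₂ = 4.07 + 0.717 = 4.787, so M₂ = 2.92627 × 4.787 ≈ 14.0081 billion.
ΔM = M₂ − M₁ = 14.0081 − 12.9958 = 1.0123 billion.

£1.012 billion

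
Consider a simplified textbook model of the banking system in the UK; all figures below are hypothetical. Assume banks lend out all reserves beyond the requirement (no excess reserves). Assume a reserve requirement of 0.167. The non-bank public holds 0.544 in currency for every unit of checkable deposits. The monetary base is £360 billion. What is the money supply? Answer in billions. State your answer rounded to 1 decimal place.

The money multiplier is m = (1 + c) / (rr + c) = (1 + 0.544) / (0.167 + 0.544) ≈ 2.17159.
So M = m × MB = 2.17159 × 360 = 781.7724 billion.

£781.8 billion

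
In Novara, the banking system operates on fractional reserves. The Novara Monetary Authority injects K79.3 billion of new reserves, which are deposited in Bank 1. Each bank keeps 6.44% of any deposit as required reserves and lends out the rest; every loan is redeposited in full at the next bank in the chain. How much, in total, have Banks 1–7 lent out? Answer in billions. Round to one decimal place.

K429.1 billion

Bank i lends (1 − rr)^i of the original deposit: Bank 1 lends 79.3·0.9356 ≈ 74.1931, Bank 2 lends 79.3·0.9356² ≈ 69.4150, and so on.
Summing a geometric series: total = 79.3·[0.9356·(1 − 0.9356^7) / (1 − 0.9356)] ≈ 429.1152 billion.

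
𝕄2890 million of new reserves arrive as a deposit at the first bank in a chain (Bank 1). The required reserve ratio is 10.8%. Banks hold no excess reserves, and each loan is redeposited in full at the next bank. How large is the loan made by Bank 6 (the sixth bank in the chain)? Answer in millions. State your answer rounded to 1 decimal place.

Each bank lends a fraction (1 − rr) = 0.8920 of the deposit it receives, so Bank 6 receives 2890·0.8920^5 and lends 2890·0.8920^6 ≈ 1455.7506 million.

𝕄1455.8 million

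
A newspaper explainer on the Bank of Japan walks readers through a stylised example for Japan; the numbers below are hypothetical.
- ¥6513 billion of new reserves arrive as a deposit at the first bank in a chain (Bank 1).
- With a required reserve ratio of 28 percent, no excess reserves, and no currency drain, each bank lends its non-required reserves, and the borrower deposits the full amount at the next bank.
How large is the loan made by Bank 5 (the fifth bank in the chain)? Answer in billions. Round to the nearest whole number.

Each bank lends a fraction (1 − rr) = 0.7200 of the deposit it receives, so Bank 5 receives 6513·0.7200^4 and lends 6513·0.7200^5 ≈ 1260.2119 billion.

¥1260 billion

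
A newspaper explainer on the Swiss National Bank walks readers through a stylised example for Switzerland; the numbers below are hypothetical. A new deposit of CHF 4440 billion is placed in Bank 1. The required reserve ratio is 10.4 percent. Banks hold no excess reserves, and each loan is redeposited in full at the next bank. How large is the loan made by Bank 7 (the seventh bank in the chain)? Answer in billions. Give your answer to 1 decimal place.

Each bank lends a fraction (1 − rr) = 0.8960 of the deposit it receives, so Bank 7 receives 4440·0.8960^6 and lends 4440·0.8960^7 ≈ 2058.4439 billion.

CHF 2058.4 billion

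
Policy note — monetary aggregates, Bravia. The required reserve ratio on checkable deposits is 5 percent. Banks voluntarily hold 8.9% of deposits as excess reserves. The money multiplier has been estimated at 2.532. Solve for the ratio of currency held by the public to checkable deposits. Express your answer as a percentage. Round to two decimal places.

Using m = 2.532. From m = (1 + c)/(c + rr + e), rearranging gives 1 + c = m·(c + rr + e), so c·(1 − m) = m·(rr + e) − 1.
Hence c = [m·(rr + e) − 1]/(1 − m) = [2.532 × (0.05 + 0.089) − 1] / (1 − 2.532) ≈ 0.423010.

42.30%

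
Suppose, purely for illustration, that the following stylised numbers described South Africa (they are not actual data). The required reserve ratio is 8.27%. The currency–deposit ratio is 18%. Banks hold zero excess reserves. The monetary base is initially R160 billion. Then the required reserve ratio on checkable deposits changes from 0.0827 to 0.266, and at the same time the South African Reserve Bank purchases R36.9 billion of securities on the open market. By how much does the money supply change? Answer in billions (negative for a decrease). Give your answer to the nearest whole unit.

-198 billion

Before: m₁ = (1 + 0.18) / (0.0827 + 0.18) ≈ 4.4918, MB₁ = 160, so M₁ = 4.4918 × 160 = 718.688 billion.
After: m₂ = (1 + 0.18) / (0.266 + 0.18) ≈ 2.6457, MB₂ = 160 + 36.9 = 196.9, so M₂ = 2.6457 × 196.9 ≈ 520.9383 billion.
ΔM = M₂ − M₁ = 520.9383 − 718.688 = -197.7497 billion.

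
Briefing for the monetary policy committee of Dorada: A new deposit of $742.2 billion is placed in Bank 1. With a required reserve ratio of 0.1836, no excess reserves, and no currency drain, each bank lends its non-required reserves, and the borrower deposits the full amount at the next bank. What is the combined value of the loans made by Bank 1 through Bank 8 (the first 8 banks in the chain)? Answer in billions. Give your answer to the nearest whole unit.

Bank i lends (1 − rr)^i of the original deposit: Bank 1 lends 742.2·0.8164 ≈ 605.9321, Bank 2 lends 742.2·0.8164² ≈ 494.6830, and so on.
Summing a geometric series: total = 742.2·[0.8164·(1 − 0.8164^8) / (1 − 0.8164)] ≈ 2648.9924 billion.

$2649 billion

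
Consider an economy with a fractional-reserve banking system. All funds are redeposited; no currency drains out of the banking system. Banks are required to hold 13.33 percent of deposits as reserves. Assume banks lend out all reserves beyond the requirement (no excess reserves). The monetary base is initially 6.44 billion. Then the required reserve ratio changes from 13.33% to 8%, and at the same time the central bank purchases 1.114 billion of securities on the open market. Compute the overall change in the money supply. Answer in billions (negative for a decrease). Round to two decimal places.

Before: m₁ = 1 / (0.1333) ≈ 7.5019, MB₁ = 6.44, so M₁ = 7.5019 × 6.44 ≈ 48.3122 billion.
After: m₂ = 1 / (0.08) = 12.5, MB₂ = 6.44 + 1.114 = 7.554, so M₂ = 12.5 × 7.554 = 94.425 billion.
ΔM = M₂ − M₁ = 94.425 − 48.3122 = 46.1128 billion.

46.11 billion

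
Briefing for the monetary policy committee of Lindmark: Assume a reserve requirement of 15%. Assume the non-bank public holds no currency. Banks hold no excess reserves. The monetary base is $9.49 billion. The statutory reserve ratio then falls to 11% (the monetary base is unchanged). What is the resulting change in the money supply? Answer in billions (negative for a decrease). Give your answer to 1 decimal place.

$23.0 billion

Initially m₁ = 1 / (0.15) ≈ 6.6667, so M₁ = 6.6667 × 9.49 ≈ 63.267 billion.
After the change m₂ = 1 / (0.11) ≈ 9.0909, so M₂ = 9.0909 × 9.49 ≈ 86.2726 billion.
ΔM = M₂ − M₁ = 86.2726 − 63.267 = 23.0056 billion.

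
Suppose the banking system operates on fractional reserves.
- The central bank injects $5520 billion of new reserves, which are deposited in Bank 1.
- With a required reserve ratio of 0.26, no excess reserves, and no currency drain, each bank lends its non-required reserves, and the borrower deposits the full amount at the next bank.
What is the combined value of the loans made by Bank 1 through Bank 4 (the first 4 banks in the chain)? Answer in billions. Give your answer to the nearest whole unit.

$11000 billion

Bank i lends (1 − rr)^i of the original deposit: Bank 1 lends 5520·0.7400 = 4084.8000, Bank 2 lends 5520·0.7400² = 3022.7520, and so on.
Summing a geometric series: total = 5520·[0.7400·(1 − 0.7400^4) / (1 − 0.7400)] ≈ 10999.6475 billion.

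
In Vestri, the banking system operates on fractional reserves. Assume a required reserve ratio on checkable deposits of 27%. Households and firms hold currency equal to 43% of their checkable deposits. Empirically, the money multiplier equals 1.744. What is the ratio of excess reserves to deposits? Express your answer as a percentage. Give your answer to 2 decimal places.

12.00%

Using m = 1.744. Since m = (1 + c)/(c + rr + e), the denominator satisfies c + rr + e = (1 + c)/m = (1 + 0.43) / 1.744 ≈ 0.819954.
With c = 0.43 and rr = 0.27, the ratio of excess reserves to deposits is 0.819954 − 0.43 − 0.27 = 0.119954.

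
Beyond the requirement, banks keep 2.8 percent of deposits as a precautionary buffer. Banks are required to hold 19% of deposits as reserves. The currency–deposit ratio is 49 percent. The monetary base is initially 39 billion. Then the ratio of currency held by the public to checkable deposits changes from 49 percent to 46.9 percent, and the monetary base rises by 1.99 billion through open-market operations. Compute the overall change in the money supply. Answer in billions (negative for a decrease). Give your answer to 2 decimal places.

5.57 billion

Before: m₁ = (1 + 0.49) / (0.19 + 0.028 + 0.49) ≈ 2.10452, MB₁ = 39, so M₁ = 2.10452 × 39 ≈ 82.0763 billion.
After: m₂ = (1 + 0.469) / (0.19 + 0.028 + 0.469) ≈ 2.13828, MB₂ = 39 + 1.99 = 40.99, so M₂ = 2.13828 × 40.99 ≈ 87.6481 billion.
ΔM = M₂ − M₁ = 87.6481 − 82.0763 = 5.5718 billion.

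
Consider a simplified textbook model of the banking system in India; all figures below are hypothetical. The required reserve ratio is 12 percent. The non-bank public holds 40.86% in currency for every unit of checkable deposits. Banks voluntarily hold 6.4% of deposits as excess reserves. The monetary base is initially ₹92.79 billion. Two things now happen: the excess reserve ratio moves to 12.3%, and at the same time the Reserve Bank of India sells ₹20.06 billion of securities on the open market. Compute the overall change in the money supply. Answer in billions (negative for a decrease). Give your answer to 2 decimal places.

Before: m₁ = (1 + 0.4086) / (0.12 + 0.064 + 0.4086) ≈ 2.37698, MB₁ = 92.79, so M₁ = 2.37698 × 92.79 ≈ 220.56 billion.
After: m₂ = (1 + 0.4086) / (0.12 + 0.123 + 0.4086) ≈ 2.16176, MB₂ = 92.79 − 20.06 = 72.73, so M₂ = 2.16176 × 72.73 ≈ 157.2248 billion.
ΔM = M₂ − M₁ = 157.2248 − 220.56 = -63.3352 billion.

-63.34 billion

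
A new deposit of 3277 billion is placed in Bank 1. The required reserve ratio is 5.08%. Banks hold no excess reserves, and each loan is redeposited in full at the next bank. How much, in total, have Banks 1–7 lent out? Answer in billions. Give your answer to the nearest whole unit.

18722 billion

Bank i lends (1 − rr)^i of the original deposit: Bank 1 lends 3277·0.9492 = 3110.5284, Bank 2 lends 3277·0.9492² ≈ 2952.5136, and so on.
Summing a geometric series: total = 3277·[0.9492·(1 − 0.9492^7) / (1 − 0.9492)] ≈ 18722.4929 billion.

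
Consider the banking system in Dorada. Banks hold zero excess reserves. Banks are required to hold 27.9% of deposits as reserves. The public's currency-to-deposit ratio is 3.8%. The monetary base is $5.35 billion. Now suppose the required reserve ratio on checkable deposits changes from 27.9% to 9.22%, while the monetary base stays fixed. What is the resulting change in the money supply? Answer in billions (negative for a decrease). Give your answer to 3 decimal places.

Initially m₁ = (1 + 0.038) / (0.279 + 0.038) ≈ 3.27445, so M₁ = 3.27445 × 5.35 ≈ 17.5183 billion.
After the change m₂ = (1 + 0.038) / (0.0922 + 0.038) ≈ 7.97235, so M₂ = 7.97235 × 5.35 ≈ 42.6521 billion.
ΔM = M₂ − M₁ = 42.6521 − 17.5183 = 25.1338 billion.

$25.134 billion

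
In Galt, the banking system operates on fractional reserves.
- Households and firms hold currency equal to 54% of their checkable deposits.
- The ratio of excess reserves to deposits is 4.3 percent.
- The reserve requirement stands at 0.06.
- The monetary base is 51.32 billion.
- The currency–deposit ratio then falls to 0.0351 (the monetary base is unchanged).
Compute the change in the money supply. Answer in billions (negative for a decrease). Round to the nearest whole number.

Initially m₁ = (1 + 0.54) / (0.06 + 0.043 + 0.54) ≈ 2.3950, so M₁ = 2.3950 × 51.32 = 122.9114 billion.
After the change m₂ = (1 + 0.0351) / (0.06 + 0.043 + 0.0351) ≈ 7.4953, so M₂ = 7.4953 × 51.32 ≈ 384.6588 billion.
ΔM = M₂ − M₁ = 384.6588 − 122.9114 = 261.7474 billion.

262 billion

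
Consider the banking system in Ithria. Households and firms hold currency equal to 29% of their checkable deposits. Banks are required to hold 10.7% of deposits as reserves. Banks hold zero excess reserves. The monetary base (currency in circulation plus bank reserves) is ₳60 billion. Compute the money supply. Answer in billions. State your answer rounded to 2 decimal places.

The money multiplier is m = (1 + c) / (rr + c) = (1 + 0.29) / (0.107 + 0.29) ≈ 3.24937.
So M = m × MB = 3.24937 × 60 = 194.9622 billion.

₳194.96 billion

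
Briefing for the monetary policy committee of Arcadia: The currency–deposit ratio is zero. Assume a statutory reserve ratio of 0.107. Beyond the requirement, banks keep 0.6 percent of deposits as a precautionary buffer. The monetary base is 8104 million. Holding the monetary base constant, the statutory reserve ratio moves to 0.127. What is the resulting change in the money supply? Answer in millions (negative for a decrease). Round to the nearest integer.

Initially m₁ = 1 / (0.107 + 0.006) ≈ 8.84956, so M₁ = 8.84956 × 8104 ≈ 71716.8342 million.
After the change m₂ = 1 / (0.127 + 0.006) ≈ 7.51880, so M₂ = 7.51880 × 8104 = 60932.3552 million.
ΔM = M₂ − M₁ = 60932.3552 − 71716.8342 = -10784.479 million.

-10784 million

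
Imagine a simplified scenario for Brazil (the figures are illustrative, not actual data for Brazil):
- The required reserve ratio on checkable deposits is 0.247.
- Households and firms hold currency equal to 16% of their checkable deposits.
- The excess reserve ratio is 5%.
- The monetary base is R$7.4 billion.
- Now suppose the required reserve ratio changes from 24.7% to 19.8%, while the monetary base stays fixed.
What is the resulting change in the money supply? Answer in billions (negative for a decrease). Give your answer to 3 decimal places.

Initially m₁ = (1 + 0.16) / (0.247 + 0.05 + 0.16) ≈ 2.53829, so M₁ = 2.53829 × 7.4 ≈ 18.7833 billion.
After the change m₂ = (1 + 0.16) / (0.198 + 0.05 + 0.16) ≈ 2.84314, so M₂ = 2.84314 × 7.4 ≈ 21.0392 billion.
ΔM = M₂ − M₁ = 21.0392 − 18.7833 = 2.2559 billion.

R$2.256 billion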